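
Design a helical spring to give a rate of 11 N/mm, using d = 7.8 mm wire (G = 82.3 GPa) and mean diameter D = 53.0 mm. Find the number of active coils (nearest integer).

23

N_a = Gd⁴/(8D³k) = (82.3×10³ × 7.8⁴)/(8 × 53.0³ × 11)
    = 3.04634e+08 / 1.31012e+07 = 23.25 → 23 coils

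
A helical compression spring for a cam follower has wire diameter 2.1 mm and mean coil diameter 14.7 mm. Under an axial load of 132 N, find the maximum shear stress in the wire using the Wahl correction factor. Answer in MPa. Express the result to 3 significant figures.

Spring index C = D/d = 14.7/2.1 = 7.0000
K_W = (4C−1)/(4C−4) + 0.615/C = 27.000/24.000 + 0.0879 = 1.2129
τ₀ = 8FD/(πd³) = 8·132·14.7/(π·2.1³) = 15523.2/29.094 = 533.55 MPa
τ_max = K·τ₀ = 1.2129 × 533.55 = 647.12 MPa

647 MPa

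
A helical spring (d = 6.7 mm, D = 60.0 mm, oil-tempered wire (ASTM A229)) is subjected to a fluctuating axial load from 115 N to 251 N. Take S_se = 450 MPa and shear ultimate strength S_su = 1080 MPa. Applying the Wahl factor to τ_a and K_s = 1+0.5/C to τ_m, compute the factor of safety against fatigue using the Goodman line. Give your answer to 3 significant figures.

5.55

C = D/d = 60.0/6.7 = 8.9552; K_W = (4C−1)/(4C−4)+0.615/C = 1.1630; K_s = 1+0.5/C = 1.0558
F_a = (F_max−F_min)/2 = 68 N; F_m = (F_max+F_min)/2 = 183 N
τ_a = K_W·8F_aD/(πd³) = 1.1630 × 34.544 = 40.173 MPa
τ_m = K_s·8F_mD/(πd³) = 1.0558 × 92.965 = 98.155 MPa
Goodman: 1/n_f = τ_a/S_se + τ_m/S_su = 40.173/450 + 98.155/1080 = 0.08927 + 0.09088 = 0.18016
n_f = 1/0.18016 = 5.551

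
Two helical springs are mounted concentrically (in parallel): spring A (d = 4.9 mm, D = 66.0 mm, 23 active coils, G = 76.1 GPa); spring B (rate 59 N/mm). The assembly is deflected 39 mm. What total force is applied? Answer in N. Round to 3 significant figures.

k_A = Gd⁴/(8D³N_a) = (76.1×10³)(4.9⁴)/(8·66.0³·23) = 0.82931 N/mm
Parallel: k_eq = 0.82931 + 59 = 59.829 N/mm
F = k_eq·δ = 59.829·39 = 2333.3 N

2330 N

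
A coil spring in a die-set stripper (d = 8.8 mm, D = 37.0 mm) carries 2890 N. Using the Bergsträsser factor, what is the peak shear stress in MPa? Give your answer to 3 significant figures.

Spring index C = D/d = 37.0/8.8 = 4.2045
K_B = (4C+2)/(4C−3) = 18.818/13.818 = 1.3618
τ₀ = 8FD/(πd³) = 8·2890·37.0/(π·8.8³) = 855440/2140.9 = 399.57 MPa
τ_max = K·τ₀ = 1.3618 × 399.57 = 544.15 MPa

544 MPa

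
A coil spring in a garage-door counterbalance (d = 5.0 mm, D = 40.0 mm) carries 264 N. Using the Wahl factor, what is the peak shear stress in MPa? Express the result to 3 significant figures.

255 MPa

Spring index C = D/d = 40.0/5.0 = 8.0000
K_W = (4C−1)/(4C−4) + 0.615/C = 31.000/28.000 + 0.0769 = 1.1840
τ₀ = 8FD/(πd³) = 8·264·40.0/(π·5.0³) = 84480/392.7 = 215.13 MPa
τ_max = K·τ₀ = 1.1840 × 215.13 = 254.71 MPa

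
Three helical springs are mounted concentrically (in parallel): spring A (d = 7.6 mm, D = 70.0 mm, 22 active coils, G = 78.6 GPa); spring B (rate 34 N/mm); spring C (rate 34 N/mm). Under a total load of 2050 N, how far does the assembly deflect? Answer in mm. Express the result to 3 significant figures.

k_A = Gd⁴/(8D³N_a) = (78.6×10³)(7.6⁴)/(8·70.0³·22) = 4.3438 N/mm
Parallel: k_eq = 4.3438 + 34 + 34 = 72.344 N/mm
δ = F/k_eq = 2050/72.344 = 28.337 mm

28.3 mm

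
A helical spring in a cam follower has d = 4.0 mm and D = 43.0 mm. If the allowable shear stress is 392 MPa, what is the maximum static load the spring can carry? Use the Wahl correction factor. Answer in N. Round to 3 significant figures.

C = D/d = 43.0/4.0 = 10.7500
K_W = (4C−1)/(4C−4) + 0.615/C = 42.000/39.000 + 0.0572 = 1.1341
τ_max = K·8FD/(πd³) → F_max = τ_allow·πd³/(8DK)
F_max = 392·π·4.0³/(8·43.0·1.1341) = 78816/390.14 = 202.02 N

202 N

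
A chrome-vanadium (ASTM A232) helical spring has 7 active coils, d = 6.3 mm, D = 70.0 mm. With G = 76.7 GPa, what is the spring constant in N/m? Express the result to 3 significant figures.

k = Gd⁴/(8D³N_a) = (76.7×10³ × 6.3⁴) / (8 × 70.0³ × 7)
  = 1.20825e+08 / 1.9208e+07 = 6.2904 N/mm = 6290.4 N/m

6290 N/m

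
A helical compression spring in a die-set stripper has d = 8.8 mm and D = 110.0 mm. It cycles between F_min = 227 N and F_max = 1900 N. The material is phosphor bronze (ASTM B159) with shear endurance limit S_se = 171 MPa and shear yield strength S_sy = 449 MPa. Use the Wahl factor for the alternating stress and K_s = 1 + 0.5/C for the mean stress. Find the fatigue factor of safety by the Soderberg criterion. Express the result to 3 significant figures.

0.307

C = D/d = 110.0/8.8 = 12.5000; K_W = (4C−1)/(4C−4)+0.615/C = 1.1144; K_s = 1+0.5/C = 1.0400
F_a = (F_max−F_min)/2 = 836.5 N; F_m = (F_max+F_min)/2 = 1063.5 N
τ_a = K_W·8F_aD/(πd³) = 1.1144 × 343.84 = 383.18 MPa
τ_m = K_s·8F_mD/(πd³) = 1.0400 × 437.14 = 454.63 MPa
Soderberg: 1/n_f = τ_a/S_se + τ_m/S_sy = 383.18/171 + 454.63/449 = 2.24080 + 1.01253 = 3.2533
n_f = 1/3.2533 = 0.3074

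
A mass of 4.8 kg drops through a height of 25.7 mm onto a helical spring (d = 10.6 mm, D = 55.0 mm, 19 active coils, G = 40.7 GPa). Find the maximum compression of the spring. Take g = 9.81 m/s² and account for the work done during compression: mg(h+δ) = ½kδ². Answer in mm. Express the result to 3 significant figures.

13.5 mm

k = Gd⁴/(8D³N_a) = (40.7×10³)(10.6⁴)/(8·55.0³·19) = 20.318 N/mm
W = mg = 4.8 × 9.81 = 47.088 N
½kδ² − Wδ − Wh = 0 → δ = (W + √(W² + 2kWh))/k
δ = (47.088 + √(2217.3 + 49176.7))/20.318 = (47.088 + 226.7)/20.318 = 13.475 mm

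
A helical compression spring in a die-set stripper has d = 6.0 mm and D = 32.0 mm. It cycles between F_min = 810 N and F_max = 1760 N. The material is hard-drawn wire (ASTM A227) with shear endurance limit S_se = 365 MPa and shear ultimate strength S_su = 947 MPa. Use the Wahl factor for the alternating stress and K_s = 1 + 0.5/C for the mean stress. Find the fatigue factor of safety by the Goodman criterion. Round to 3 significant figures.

0.839

C = D/d = 32.0/6.0 = 5.3333; K_W = (4C−1)/(4C−4)+0.615/C = 1.2884; K_s = 1+0.5/C = 1.0938
F_a = (F_max−F_min)/2 = 475 N; F_m = (F_max+F_min)/2 = 1285 N
τ_a = K_W·8F_aD/(πd³) = 1.2884 × 179.2 = 230.88 MPa
τ_m = K_s·8F_mD/(πd³) = 1.0938 × 484.77 = 530.22 MPa
Goodman: 1/n_f = τ_a/S_se + τ_m/S_su = 230.88/365 + 530.22/947 = 0.63253 + 0.55990 = 1.1924
n_f = 1/1.1924 = 0.8386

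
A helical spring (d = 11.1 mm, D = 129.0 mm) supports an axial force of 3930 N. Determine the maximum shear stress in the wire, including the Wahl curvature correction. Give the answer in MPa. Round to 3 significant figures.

1060 MPa

Spring index C = D/d = 129.0/11.1 = 11.6216
K_W = (4C−1)/(4C−4) + 0.615/C = 45.486/42.486 + 0.0529 = 1.1235
τ₀ = 8FD/(πd³) = 8·3930·129.0/(π·11.1³) = 4.05576e+06/4296.5 = 943.96 MPa
τ_max = K·τ₀ = 1.1235 × 943.96 = 1060.6 MPa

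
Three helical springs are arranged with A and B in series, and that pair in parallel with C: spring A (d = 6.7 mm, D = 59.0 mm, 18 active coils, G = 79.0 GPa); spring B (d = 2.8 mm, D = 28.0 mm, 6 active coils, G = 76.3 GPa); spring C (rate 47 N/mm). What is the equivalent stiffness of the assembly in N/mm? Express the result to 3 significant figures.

49.4 N/mm

k_A = Gd⁴/(8D³N_a) = (79.0×10³)(6.7⁴)/(8·59.0³·18) = 5.3828 N/mm
k_B = Gd⁴/(8D³N_a) = (76.3×10³)(2.8⁴)/(8·28.0³·6) = 4.4508 N/mm
Springs A,B series: k_AB = 1/(1/5.3828+1/4.4508) = 2.4363 N/mm; parallel with C: k_eq = 2.4363+47 = 49.436 N/mm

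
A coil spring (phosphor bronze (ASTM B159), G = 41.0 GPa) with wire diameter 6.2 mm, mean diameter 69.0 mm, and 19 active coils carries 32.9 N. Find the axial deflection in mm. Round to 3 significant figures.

k = Gd⁴/(8D³N_a) = (41.0×10³)(6.2⁴)/(8·69.0³·19) = 1.2133 N/mm
δ = F/k = 32.9 / 1.2133 = 27.117 mm

27.1 mm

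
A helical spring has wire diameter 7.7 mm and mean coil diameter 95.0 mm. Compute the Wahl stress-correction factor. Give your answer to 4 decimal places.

C = D/d = 95.0/7.7 = 12.3377
K_W = (4C−1)/(4C−4) + 0.615/C = 48.351/45.351 + 0.0498 = 1.1160

1.1160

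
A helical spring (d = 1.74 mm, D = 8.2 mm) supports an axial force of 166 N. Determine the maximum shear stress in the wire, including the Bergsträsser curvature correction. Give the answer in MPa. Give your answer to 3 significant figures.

866 MPa

Spring index C = D/d = 8.2/1.74 = 4.7126
K_B = (4C+2)/(4C−3) = 20.851/15.851 = 1.3154
τ₀ = 8FD/(πd³) = 8·166·8.2/(π·1.74³) = 10889.6/16.55 = 657.98 MPa
τ_max = K·τ₀ = 1.3154 × 657.98 = 865.54 MPa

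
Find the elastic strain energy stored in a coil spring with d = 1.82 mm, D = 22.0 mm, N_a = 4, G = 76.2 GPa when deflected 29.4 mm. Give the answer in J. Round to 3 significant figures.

k = Gd⁴/(8D³N_a) = (76.2×10³)(1.82⁴)/(8·22.0³·4) = 2.4537 N/mm
U = ½kδ² = 0.5 × 2.4537 × 29.4² = 1060.4 N·mm = 1.0604 J

1.06 J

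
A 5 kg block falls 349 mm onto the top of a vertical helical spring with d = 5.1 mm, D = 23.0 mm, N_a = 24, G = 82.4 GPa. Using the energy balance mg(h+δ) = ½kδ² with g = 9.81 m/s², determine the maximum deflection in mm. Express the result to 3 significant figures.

40.0 mm

k = Gd⁴/(8D³N_a) = (82.4×10³)(5.1⁴)/(8·23.0³·24) = 23.863 N/mm
W = mg = 5 × 9.81 = 49.05 N
½kδ² − Wδ − Wh = 0 → δ = (W + √(W² + 2kWh))/k
δ = (49.05 + √(2405.9 + 816992))/23.863 = (49.05 + 905.21)/23.863 = 39.989 mm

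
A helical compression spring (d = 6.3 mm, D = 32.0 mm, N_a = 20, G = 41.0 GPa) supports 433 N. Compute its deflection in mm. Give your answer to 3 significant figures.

35.1 mm

k = Gd⁴/(8D³N_a) = (41.0×10³)(6.3⁴)/(8·32.0³·20) = 12.319 N/mm
δ = F/k = 433 / 12.319 = 35.149 mm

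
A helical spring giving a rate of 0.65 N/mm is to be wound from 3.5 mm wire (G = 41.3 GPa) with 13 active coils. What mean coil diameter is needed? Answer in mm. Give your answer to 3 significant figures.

45.1 mm

D = (Gd⁴/(8N_a·k))^(1/3) = (41.3×10³·3.5⁴/(8·13·0.65))^(1/3)
  = (91680.2)^(1/3) = 45.0912 mm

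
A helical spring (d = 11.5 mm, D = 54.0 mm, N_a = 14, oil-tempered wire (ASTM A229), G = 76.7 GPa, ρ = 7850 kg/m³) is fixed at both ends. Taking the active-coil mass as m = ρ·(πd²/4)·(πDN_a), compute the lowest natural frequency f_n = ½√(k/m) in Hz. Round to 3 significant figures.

k = Gd⁴/(8D³N_a) = (76.7×10³)(11.5⁴)/(8·54.0³·14) = 76.065 N/mm = 76065 N/m
Wire length L = πDN_a = π·54.0·14 = 2375 mm
m = ρ·(πd²/4)·L = 7850 × 103.87×10⁻⁶ m² × 2.375 m = 1.9365 kg
f_n = ½√(k/m) = 0.5·√(76065/1.9365) = 0.5·√(39279) = 99.095 Hz

99.1 Hz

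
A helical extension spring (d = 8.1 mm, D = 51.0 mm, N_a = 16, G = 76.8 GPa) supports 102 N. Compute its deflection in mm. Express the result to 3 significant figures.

5.24 mm

k = Gd⁴/(8D³N_a) = (76.8×10³)(8.1⁴)/(8·51.0³·16) = 19.471 N/mm
δ = F/k = 102 / 19.471 = 5.2386 mm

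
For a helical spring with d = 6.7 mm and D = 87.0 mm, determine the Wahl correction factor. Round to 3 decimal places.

1.110

C = D/d = 87.0/6.7 = 12.9851
K_W = (4C−1)/(4C−4) + 0.615/C = 50.940/47.940 + 0.0474 = 1.1099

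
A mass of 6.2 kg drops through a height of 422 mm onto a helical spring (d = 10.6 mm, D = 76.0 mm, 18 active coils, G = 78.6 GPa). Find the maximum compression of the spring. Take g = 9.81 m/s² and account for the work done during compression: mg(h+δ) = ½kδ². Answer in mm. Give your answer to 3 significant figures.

k = Gd⁴/(8D³N_a) = (78.6×10³)(10.6⁴)/(8·76.0³·18) = 15.698 N/mm
W = mg = 6.2 × 9.81 = 60.822 N
½kδ² − Wδ − Wh = 0 → δ = (W + √(W² + 2kWh))/k
δ = (60.822 + √(3699.3 + 805835))/15.698 = (60.822 + 899.74)/15.698 = 61.19 mm

61.2 mm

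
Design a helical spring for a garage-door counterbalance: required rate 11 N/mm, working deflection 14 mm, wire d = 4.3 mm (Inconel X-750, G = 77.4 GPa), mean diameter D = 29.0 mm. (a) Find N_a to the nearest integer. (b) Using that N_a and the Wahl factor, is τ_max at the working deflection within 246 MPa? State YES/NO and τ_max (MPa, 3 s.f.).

N_a = Gd⁴/(8D³k) = (77.4×10³)(4.3⁴)/(8·29.0³·11) = 12.33 → N_a = 12
Actual rate k = Gd⁴/(8D³·12) = 11.302 N/mm
Working load F = kδ = 11.302·14 = 158.23 N
C = 29.0/4.3 = 6.7442; K_W = (4C−1)/(4C−4)+0.615/C = 1.2218
τ_max = K_W·8FD/(πd³) = 1.2218·146.96 = 179.55 MPa
τ_max ≤ 246 MPa → acceptable

(a) 12 coils; (b) YES, τ_max = 180 MPa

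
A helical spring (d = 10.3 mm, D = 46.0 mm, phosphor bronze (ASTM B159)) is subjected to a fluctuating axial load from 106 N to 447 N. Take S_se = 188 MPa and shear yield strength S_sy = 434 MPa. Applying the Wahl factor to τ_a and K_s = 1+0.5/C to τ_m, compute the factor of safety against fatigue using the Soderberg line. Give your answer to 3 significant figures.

C = D/d = 46.0/10.3 = 4.4660; K_W = (4C−1)/(4C−4)+0.615/C = 1.3541; K_s = 1+0.5/C = 1.1120
F_a = (F_max−F_min)/2 = 170.5 N; F_m = (F_max+F_min)/2 = 276.5 N
τ_a = K_W·8F_aD/(πd³) = 1.3541 × 18.277 = 24.749 MPa
τ_m = K_s·8F_mD/(πd³) = 1.1120 × 29.64 = 32.959 MPa
Soderberg: 1/n_f = τ_a/S_se + τ_m/S_sy = 24.749/188 + 32.959/434 = 0.13164 + 0.07594 = 0.20759
n_f = 1/0.20759 = 4.817

4.82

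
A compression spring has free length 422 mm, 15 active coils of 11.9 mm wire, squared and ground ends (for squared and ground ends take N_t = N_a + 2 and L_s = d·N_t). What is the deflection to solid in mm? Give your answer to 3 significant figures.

N_t = 17; L_s = 11.9·17 = 202.3 mm
δ_solid = L₀ − L_s = 422 − 202.3 = 219.7 mm

220 mm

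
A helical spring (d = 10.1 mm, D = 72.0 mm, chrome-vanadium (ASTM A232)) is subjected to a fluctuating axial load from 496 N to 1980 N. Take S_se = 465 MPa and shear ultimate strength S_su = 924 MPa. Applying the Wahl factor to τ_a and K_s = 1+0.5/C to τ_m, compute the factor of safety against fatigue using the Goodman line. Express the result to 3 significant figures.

C = D/d = 72.0/10.1 = 7.1287; K_W = (4C−1)/(4C−4)+0.615/C = 1.2086; K_s = 1+0.5/C = 1.0701
F_a = (F_max−F_min)/2 = 742 N; F_m = (F_max+F_min)/2 = 1238 N
τ_a = K_W·8F_aD/(πd³) = 1.2086 × 132.04 = 159.59 MPa
τ_m = K_s·8F_mD/(πd³) = 1.0701 × 220.31 = 235.76 MPa
Goodman: 1/n_f = τ_a/S_se + τ_m/S_su = 159.59/465 + 235.76/924 = 0.34321 + 0.25515 = 0.59836
n_f = 1/0.59836 = 1.671

1.67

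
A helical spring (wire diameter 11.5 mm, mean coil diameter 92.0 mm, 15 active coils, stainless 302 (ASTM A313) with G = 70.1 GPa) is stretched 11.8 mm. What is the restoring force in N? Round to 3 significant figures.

155 N

k = Gd⁴/(8D³N_a) = (70.1×10³)(11.5⁴)/(8·92.0³·15) = 13.121 N/mm
F = k·δ = 13.121 × 11.8 = 154.83 N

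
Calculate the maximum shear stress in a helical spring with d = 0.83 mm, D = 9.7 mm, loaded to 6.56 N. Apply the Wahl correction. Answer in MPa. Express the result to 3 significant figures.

318 MPa

Spring index C = D/d = 9.7/0.83 = 11.6867
K_W = (4C−1)/(4C−4) + 0.615/C = 45.747/42.747 + 0.0526 = 1.1228
τ₀ = 8FD/(πd³) = 8·6.56·9.7/(π·0.83³) = 509.056/1.7963 = 283.39 MPa
τ_max = K·τ₀ = 1.1228 × 283.39 = 318.19 MPa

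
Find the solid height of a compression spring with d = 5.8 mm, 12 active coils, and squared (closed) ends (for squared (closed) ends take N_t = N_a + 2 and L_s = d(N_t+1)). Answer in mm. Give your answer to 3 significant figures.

squared (closed) ends: N_t = N_a + 2 = 12 + 2 = 14
L_s = d·(N_t+1) = 5.8 × 15 = 87 mm

87.0 mm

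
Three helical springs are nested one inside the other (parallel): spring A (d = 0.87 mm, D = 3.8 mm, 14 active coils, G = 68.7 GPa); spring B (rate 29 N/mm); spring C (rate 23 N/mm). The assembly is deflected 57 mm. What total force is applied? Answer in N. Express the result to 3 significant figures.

k_A = Gd⁴/(8D³N_a) = (68.7×10³)(0.87⁴)/(8·3.8³·14) = 6.4042 N/mm
Parallel: k_eq = 6.4042 + 29 + 23 = 58.404 N/mm
F = k_eq·δ = 58.404·57 = 3329 N

3330 N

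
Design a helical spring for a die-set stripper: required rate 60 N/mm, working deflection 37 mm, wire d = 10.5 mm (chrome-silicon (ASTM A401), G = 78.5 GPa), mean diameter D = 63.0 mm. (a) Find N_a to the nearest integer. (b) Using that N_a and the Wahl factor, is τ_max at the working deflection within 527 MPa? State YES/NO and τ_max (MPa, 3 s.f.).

N_a = Gd⁴/(8D³k) = (78.5×10³)(10.5⁴)/(8·63.0³·60) = 7.95 → N_a = 8
Actual rate k = Gd⁴/(8D³·8) = 59.625 N/mm
Working load F = kδ = 59.625·37 = 2206.1 N
C = 63.0/10.5 = 6.0000; K_W = (4C−1)/(4C−4)+0.615/C = 1.2525
τ_max = K_W·8FD/(πd³) = 1.2525·305.73 = 382.93 MPa
τ_max ≤ 527 MPa → acceptable

(a) 8 coils; (b) YES, τ_max = 383 MPa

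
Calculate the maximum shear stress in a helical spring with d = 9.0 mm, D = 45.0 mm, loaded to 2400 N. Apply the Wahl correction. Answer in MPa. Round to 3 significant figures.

Spring index C = D/d = 45.0/9.0 = 5.0000
K_W = (4C−1)/(4C−4) + 0.615/C = 19.000/16.000 + 0.1230 = 1.3105
τ₀ = 8FD/(πd³) = 8·2400·45.0/(π·9.0³) = 864000/2290.2 = 377.26 MPa
τ_max = K·τ₀ = 1.3105 × 377.26 = 494.39 MPa

494 MPa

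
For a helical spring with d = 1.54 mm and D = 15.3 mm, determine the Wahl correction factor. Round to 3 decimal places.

1.146

C = D/d = 15.3/1.54 = 9.9351
K_W = (4C−1)/(4C−4) + 0.615/C = 38.740/35.740 + 0.0619 = 1.1458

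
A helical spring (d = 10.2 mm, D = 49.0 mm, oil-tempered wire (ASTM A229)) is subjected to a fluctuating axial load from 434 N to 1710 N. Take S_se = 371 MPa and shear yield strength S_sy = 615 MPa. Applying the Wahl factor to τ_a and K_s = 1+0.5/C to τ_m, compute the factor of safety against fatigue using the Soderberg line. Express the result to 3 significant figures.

2.02

C = D/d = 49.0/10.2 = 4.8039; K_W = (4C−1)/(4C−4)+0.615/C = 1.3252; K_s = 1+0.5/C = 1.1041
F_a = (F_max−F_min)/2 = 638 N; F_m = (F_max+F_min)/2 = 1072 N
τ_a = K_W·8F_aD/(πd³) = 1.3252 × 75.016 = 99.411 MPa
τ_m = K_s·8F_mD/(πd³) = 1.1041 × 126.05 = 139.17 MPa
Soderberg: 1/n_f = τ_a/S_se + τ_m/S_sy = 99.411/371 + 139.17/615 = 0.26795 + 0.22629 = 0.49424
n_f = 1/0.49424 = 2.023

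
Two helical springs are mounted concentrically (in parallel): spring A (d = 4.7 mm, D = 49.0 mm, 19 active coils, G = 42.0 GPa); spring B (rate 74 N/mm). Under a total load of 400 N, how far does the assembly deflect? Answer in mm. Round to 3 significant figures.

5.32 mm

k_A = Gd⁴/(8D³N_a) = (42.0×10³)(4.7⁴)/(8·49.0³·19) = 1.1461 N/mm
Parallel: k_eq = 1.1461 + 74 = 75.146 N/mm
δ = F/k_eq = 400/75.146 = 5.323 mm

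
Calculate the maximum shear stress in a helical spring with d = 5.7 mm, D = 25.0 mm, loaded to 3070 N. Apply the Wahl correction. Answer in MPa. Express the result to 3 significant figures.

Spring index C = D/d = 25.0/5.7 = 4.3860
K_W = (4C−1)/(4C−4) + 0.615/C = 16.544/13.544 + 0.1402 = 1.3617
τ₀ = 8FD/(πd³) = 8·3070·25.0/(π·5.7³) = 614000/581.8 = 1055.3 MPa
τ_max = K·τ₀ = 1.3617 × 1055.3 = 1437.1 MPa

1440 MPa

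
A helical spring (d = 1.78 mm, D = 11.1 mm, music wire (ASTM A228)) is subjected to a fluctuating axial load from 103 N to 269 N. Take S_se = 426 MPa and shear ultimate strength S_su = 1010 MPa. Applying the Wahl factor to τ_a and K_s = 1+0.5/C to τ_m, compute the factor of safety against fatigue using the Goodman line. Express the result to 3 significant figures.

C = D/d = 11.1/1.78 = 6.2360; K_W = (4C−1)/(4C−4)+0.615/C = 1.2419; K_s = 1+0.5/C = 1.0802
F_a = (F_max−F_min)/2 = 83 N; F_m = (F_max+F_min)/2 = 186 N
τ_a = K_W·8F_aD/(πd³) = 1.2419 × 415.99 = 516.6 MPa
τ_m = K_s·8F_mD/(πd³) = 1.0802 × 932.21 = 1007 MPa
Goodman: 1/n_f = τ_a/S_se + τ_m/S_su = 516.6/426 + 1007/1010 = 1.21268 + 0.99699 = 2.2097
n_f = 1/2.2097 = 0.4526

0.453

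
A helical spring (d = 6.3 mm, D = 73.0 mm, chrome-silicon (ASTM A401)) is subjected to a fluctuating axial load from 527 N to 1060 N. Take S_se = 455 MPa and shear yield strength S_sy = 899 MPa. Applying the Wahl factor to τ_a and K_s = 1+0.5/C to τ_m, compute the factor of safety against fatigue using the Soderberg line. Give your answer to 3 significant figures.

0.852

C = D/d = 73.0/6.3 = 11.5873; K_W = (4C−1)/(4C−4)+0.615/C = 1.1239; K_s = 1+0.5/C = 1.0432
F_a = (F_max−F_min)/2 = 266.5 N; F_m = (F_max+F_min)/2 = 793.5 N
τ_a = K_W·8F_aD/(πd³) = 1.1239 × 198.12 = 222.68 MPa
τ_m = K_s·8F_mD/(πd³) = 1.0432 × 589.91 = 615.37 MPa
Soderberg: 1/n_f = τ_a/S_se + τ_m/S_sy = 222.68/455 + 615.37/899 = 0.48940 + 0.68450 = 1.1739
n_f = 1/1.1739 = 0.8519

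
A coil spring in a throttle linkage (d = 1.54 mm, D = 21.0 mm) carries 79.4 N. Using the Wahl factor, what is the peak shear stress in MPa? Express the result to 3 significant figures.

Spring index C = D/d = 21.0/1.54 = 13.6364
K_W = (4C−1)/(4C−4) + 0.615/C = 53.545/50.545 + 0.0451 = 1.1045
τ₀ = 8FD/(πd³) = 8·79.4·21.0/(π·1.54³) = 13339.2/11.474 = 1162.6 MPa
τ_max = K·τ₀ = 1.1045 × 1162.6 = 1284 MPa

1280 MPa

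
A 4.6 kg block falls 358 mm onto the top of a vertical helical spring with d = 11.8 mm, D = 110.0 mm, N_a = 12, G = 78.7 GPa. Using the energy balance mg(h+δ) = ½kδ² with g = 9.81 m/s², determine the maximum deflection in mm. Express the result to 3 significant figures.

55.9 mm

k = Gd⁴/(8D³N_a) = (78.7×10³)(11.8⁴)/(8·110.0³·12) = 11.941 N/mm
W = mg = 4.6 × 9.81 = 45.126 N
½kδ² − Wδ − Wh = 0 → δ = (W + √(W² + 2kWh))/k
δ = (45.126 + √(2036.4 + 385828))/11.941 = (45.126 + 622.79)/11.941 = 55.933 mm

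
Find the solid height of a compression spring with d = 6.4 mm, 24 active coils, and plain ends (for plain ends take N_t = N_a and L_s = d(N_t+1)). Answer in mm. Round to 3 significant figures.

160 mm

plain ends: N_t = N_a = 24
L_s = d·(N_t+1) = 6.4 × 25 = 160 mm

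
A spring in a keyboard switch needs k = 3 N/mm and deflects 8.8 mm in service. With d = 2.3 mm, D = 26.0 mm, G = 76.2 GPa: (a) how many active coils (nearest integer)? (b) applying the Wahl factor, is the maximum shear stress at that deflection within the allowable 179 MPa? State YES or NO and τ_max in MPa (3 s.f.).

N_a = Gd⁴/(8D³k) = (76.2×10³)(2.3⁴)/(8·26.0³·3) = 5.055 → N_a = 5
Actual rate k = Gd⁴/(8D³·5) = 3.0331 N/mm
Working load F = kδ = 3.0331·8.8 = 26.691 N
C = 26.0/2.3 = 11.3043; K_W = (4C−1)/(4C−4)+0.615/C = 1.1272
τ_max = K_W·8FD/(πd³) = 1.1272·145.24 = 163.72 MPa
τ_max ≤ 179 MPa → acceptable

(a) 5 coils; (b) YES, τ_max = 164 MPa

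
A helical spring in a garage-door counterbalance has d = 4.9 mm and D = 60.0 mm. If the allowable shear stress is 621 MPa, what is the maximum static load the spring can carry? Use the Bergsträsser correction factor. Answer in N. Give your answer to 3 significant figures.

431 N

C = D/d = 60.0/4.9 = 12.2449
K_B = (4C+2)/(4C−3) = 50.980/45.980 = 1.1087
τ_max = K·8FD/(πd³) → F_max = τ_allow·πd³/(8DK)
F_max = 621·π·4.9³/(8·60.0·1.1087) = 2.2952e+05/532.2 = 431.28 N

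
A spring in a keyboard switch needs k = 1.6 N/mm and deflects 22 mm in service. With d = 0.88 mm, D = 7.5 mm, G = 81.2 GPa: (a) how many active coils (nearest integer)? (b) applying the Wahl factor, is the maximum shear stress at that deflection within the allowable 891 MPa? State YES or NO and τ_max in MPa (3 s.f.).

(a) 9 coils; (b) NO, τ_max = 1160 MPa

N_a = Gd⁴/(8D³k) = (81.2×10³)(0.88⁴)/(8·7.5³·1.6) = 9.018 → N_a = 9
Actual rate k = Gd⁴/(8D³·9) = 1.6031 N/mm
Working load F = kδ = 1.6031·22 = 35.269 N
C = 7.5/0.88 = 8.5227; K_W = (4C−1)/(4C−4)+0.615/C = 1.1719
τ_max = K_W·8FD/(πd³) = 1.1719·988.43 = 1158.3 MPa
τ_max > 891 MPa → exceeds allowable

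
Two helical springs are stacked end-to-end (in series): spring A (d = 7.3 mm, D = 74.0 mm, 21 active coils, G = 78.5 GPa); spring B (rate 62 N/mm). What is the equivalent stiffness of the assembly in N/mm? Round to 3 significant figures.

k_A = Gd⁴/(8D³N_a) = (78.5×10³)(7.3⁴)/(8·74.0³·21) = 3.2746 N/mm
Series: 1/k_eq = 1/3.2746 + 1/62 = 0.32151; k_eq = 3.1103 N/mm

3.11 N/mm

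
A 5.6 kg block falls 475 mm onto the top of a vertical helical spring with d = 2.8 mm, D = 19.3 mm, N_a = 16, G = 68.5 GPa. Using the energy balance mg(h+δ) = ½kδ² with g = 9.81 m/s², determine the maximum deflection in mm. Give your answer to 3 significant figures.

k = Gd⁴/(8D³N_a) = (68.5×10³)(2.8⁴)/(8·19.3³·16) = 4.5755 N/mm
W = mg = 5.6 × 9.81 = 54.936 N
½kδ² − Wδ − Wh = 0 → δ = (W + √(W² + 2kWh))/k
δ = (54.936 + √(3018 + 238793))/4.5755 = (54.936 + 491.74)/4.5755 = 119.48 mm

119 mm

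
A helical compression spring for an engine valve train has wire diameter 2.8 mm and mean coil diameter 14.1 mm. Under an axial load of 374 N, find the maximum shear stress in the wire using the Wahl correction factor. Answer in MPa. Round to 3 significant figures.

Spring index C = D/d = 14.1/2.8 = 5.0357
K_W = (4C−1)/(4C−4) + 0.615/C = 19.143/16.143 + 0.1221 = 1.3080
τ₀ = 8FD/(πd³) = 8·374·14.1/(π·2.8³) = 42187.2/68.964 = 611.73 MPa
τ_max = K·τ₀ = 1.3080 × 611.73 = 800.12 MPa

800 MPa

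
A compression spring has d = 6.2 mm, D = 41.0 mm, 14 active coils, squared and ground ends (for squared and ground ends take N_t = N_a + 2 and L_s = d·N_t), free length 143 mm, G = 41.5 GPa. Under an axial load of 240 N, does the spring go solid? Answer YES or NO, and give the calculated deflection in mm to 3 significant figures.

NO, δ = 30.2 mm

k = Gd⁴/(8D³N_a) = (41.5×10³)(6.2⁴)/(8·41.0³·14) = 7.9441 N/mm
N_t = 16; L_s = 6.2·16 = 99.2 mm; δ_solid = L₀ − L_s = 143 − 99.2 = 43.8 mm
δ = F/k = 240/7.9441 = 30.211 mm
δ < δ_solid → spring does not go solid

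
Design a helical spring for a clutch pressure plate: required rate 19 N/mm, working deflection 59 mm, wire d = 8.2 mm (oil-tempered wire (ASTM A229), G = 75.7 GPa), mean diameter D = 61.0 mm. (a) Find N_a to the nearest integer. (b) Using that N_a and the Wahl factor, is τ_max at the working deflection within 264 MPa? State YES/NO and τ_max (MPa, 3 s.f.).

(a) 10 coils; (b) NO, τ_max = 376 MPa

N_a = Gd⁴/(8D³k) = (75.7×10³)(8.2⁴)/(8·61.0³·19) = 9.92 → N_a = 10
Actual rate k = Gd⁴/(8D³·10) = 18.848 N/mm
Working load F = kδ = 18.848·59 = 1112 N
C = 61.0/8.2 = 7.4390; K_W = (4C−1)/(4C−4)+0.615/C = 1.1991
τ_max = K_W·8FD/(πd³) = 1.1991·313.29 = 375.69 MPa
τ_max > 264 MPa → exceeds allowable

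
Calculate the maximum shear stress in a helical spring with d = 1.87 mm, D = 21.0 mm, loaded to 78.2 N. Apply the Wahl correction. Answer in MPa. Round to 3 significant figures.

Spring index C = D/d = 21.0/1.87 = 11.2299
K_W = (4C−1)/(4C−4) + 0.615/C = 43.920/40.920 + 0.0548 = 1.1281
τ₀ = 8FD/(πd³) = 8·78.2·21.0/(π·1.87³) = 13137.6/20.544 = 639.5 MPa
τ_max = K·τ₀ = 1.1281 × 639.5 = 721.41 MPa

721 MPa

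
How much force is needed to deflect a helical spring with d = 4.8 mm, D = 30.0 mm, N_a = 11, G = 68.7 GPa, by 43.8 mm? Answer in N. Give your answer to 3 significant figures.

672 N

k = Gd⁴/(8D³N_a) = (68.7×10³)(4.8⁴)/(8·30.0³·11) = 15.349 N/mm
F = k·δ = 15.349 × 43.8 = 672.28 N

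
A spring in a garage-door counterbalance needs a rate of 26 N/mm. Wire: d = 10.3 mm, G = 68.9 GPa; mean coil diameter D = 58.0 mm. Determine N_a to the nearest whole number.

N_a = Gd⁴/(8D³k) = (68.9×10³ × 10.3⁴)/(8 × 58.0³ × 26)
    = 7.75476e+08 / 4.05833e+07 = 19.11 → 19 coils

19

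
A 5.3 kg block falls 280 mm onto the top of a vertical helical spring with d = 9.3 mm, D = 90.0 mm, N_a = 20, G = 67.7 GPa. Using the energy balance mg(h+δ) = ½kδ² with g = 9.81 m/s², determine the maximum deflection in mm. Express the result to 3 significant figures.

94.7 mm

k = Gd⁴/(8D³N_a) = (67.7×10³)(9.3⁴)/(8·90.0³·20) = 4.3418 N/mm
W = mg = 5.3 × 9.81 = 51.993 N
½kδ² − Wδ − Wh = 0 → δ = (W + √(W² + 2kWh))/k
δ = (51.993 + √(2703.3 + 126417))/4.3418 = (51.993 + 359.33)/4.3418 = 94.736 mm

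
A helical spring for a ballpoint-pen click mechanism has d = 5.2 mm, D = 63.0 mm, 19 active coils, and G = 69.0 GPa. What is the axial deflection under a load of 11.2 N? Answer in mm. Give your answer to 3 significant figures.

8.44 mm

k = Gd⁴/(8D³N_a) = (69.0×10³)(5.2⁴)/(8·63.0³·19) = 1.3274 N/mm
δ = F/k = 11.2 / 1.3274 = 8.4376 mm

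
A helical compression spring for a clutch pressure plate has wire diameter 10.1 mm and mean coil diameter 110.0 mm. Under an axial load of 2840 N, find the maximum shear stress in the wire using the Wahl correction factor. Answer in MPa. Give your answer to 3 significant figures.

Spring index C = D/d = 110.0/10.1 = 10.8911
K_W = (4C−1)/(4C−4) + 0.615/C = 42.564/39.564 + 0.0565 = 1.1323
τ₀ = 8FD/(πd³) = 8·2840·110.0/(π·10.1³) = 2.4992e+06/3236.8 = 772.12 MPa
τ_max = K·τ₀ = 1.1323 × 772.12 = 874.27 MPa

874 MPa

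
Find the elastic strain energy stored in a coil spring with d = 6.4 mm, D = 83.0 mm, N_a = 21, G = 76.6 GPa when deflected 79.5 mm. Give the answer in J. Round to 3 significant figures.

4.23 J

k = Gd⁴/(8D³N_a) = (76.6×10³)(6.4⁴)/(8·83.0³·21) = 1.3378 N/mm
U = ½kδ² = 0.5 × 1.3378 × 79.5² = 4227.8 N·mm = 4.2278 J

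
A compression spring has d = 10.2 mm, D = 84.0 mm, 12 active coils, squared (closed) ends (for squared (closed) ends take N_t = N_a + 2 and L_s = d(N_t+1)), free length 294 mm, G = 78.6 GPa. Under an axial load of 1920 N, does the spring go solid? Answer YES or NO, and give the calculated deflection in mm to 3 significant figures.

NO, δ = 128 mm

k = Gd⁴/(8D³N_a) = (78.6×10³)(10.2⁴)/(8·84.0³·12) = 14.953 N/mm
N_t = 14; L_s = 10.2·15 = 153 mm; δ_solid = L₀ − L_s = 294 − 153 = 141 mm
δ = F/k = 1920/14.953 = 128.41 mm
δ < δ_solid → spring does not go solid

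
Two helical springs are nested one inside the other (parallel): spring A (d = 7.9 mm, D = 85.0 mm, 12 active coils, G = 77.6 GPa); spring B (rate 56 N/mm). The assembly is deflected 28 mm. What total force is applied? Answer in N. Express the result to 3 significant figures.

k_A = Gd⁴/(8D³N_a) = (77.6×10³)(7.9⁴)/(8·85.0³·12) = 5.1267 N/mm
Parallel: k_eq = 5.1267 + 56 = 61.127 N/mm
F = k_eq·δ = 61.127·28 = 1711.5 N

1710 N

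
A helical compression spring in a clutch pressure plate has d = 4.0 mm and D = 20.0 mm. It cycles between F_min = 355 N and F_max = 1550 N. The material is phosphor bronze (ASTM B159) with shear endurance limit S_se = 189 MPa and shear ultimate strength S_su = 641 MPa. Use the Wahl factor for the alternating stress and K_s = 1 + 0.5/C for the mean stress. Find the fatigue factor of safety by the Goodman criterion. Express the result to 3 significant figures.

0.218

C = D/d = 20.0/4.0 = 5.0000; K_W = (4C−1)/(4C−4)+0.615/C = 1.3105; K_s = 1+0.5/C = 1.1000
F_a = (F_max−F_min)/2 = 597.5 N; F_m = (F_max+F_min)/2 = 952.5 N
τ_a = K_W·8F_aD/(πd³) = 1.3105 × 475.48 = 623.11 MPa
τ_m = K_s·8F_mD/(πd³) = 1.1000 × 757.98 = 833.77 MPa
Goodman: 1/n_f = τ_a/S_se + τ_m/S_su = 623.11/189 + 833.77/641 = 3.29688 + 1.30074 = 4.5976
n_f = 1/4.5976 = 0.2175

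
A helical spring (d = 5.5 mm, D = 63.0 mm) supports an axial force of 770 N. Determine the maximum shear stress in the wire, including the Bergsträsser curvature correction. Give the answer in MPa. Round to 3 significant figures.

829 MPa

Spring index C = D/d = 63.0/5.5 = 11.4545
K_B = (4C+2)/(4C−3) = 47.818/42.818 = 1.1168
τ₀ = 8FD/(πd³) = 8·770·63.0/(π·5.5³) = 388080/522.68 = 742.48 MPa
τ_max = K·τ₀ = 1.1168 × 742.48 = 829.18 MPa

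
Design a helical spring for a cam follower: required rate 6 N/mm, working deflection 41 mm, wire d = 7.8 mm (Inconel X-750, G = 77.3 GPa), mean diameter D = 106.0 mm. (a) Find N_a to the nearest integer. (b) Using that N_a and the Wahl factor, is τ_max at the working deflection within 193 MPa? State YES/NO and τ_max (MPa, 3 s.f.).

N_a = Gd⁴/(8D³k) = (77.3×10³)(7.8⁴)/(8·106.0³·6) = 5.005 → N_a = 5
Actual rate k = Gd⁴/(8D³·5) = 6.0059 N/mm
Working load F = kδ = 6.0059·41 = 246.24 N
C = 106.0/7.8 = 13.5897; K_W = (4C−1)/(4C−4)+0.615/C = 1.1048
τ_max = K_W·8FD/(πd³) = 1.1048·140.06 = 154.75 MPa
τ_max ≤ 193 MPa → acceptable

(a) 5 coils; (b) YES, τ_max = 155 MPa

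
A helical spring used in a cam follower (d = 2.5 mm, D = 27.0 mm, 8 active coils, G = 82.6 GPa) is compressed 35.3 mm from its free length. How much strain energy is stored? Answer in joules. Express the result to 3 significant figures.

1.60 J

k = Gd⁴/(8D³N_a) = (82.6×10³)(2.5⁴)/(8·27.0³·8) = 2.5613 N/mm
U = ½kδ² = 0.5 × 2.5613 × 35.3² = 1595.8 N·mm = 1.5958 J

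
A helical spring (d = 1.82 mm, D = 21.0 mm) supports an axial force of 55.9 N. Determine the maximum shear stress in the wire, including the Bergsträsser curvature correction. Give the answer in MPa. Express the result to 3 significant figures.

553 MPa

Spring index C = D/d = 21.0/1.82 = 11.5385
K_B = (4C+2)/(4C−3) = 48.154/43.154 = 1.1159
τ₀ = 8FD/(πd³) = 8·55.9·21.0/(π·1.82³) = 9391.2/18.939 = 495.86 MPa
τ_max = K·τ₀ = 1.1159 × 495.86 = 553.31 MPa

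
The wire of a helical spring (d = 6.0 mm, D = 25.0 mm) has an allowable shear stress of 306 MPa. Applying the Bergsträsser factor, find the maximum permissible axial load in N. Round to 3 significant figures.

C = D/d = 25.0/6.0 = 4.1667
K_B = (4C+2)/(4C−3) = 18.667/13.667 = 1.3659
τ_max = K·8FD/(πd³) → F_max = τ_allow·πd³/(8DK)
F_max = 306·π·6.0³/(8·25.0·1.3659) = 2.0765e+05/273.17 = 760.14 N

760 N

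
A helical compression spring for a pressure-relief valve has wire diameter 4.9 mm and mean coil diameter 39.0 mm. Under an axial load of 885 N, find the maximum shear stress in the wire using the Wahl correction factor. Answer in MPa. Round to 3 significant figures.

885 MPa

Spring index C = D/d = 39.0/4.9 = 7.9592
K_W = (4C−1)/(4C−4) + 0.615/C = 30.837/27.837 + 0.0773 = 1.1850
τ₀ = 8FD/(πd³) = 8·885·39.0/(π·4.9³) = 276120/369.61 = 747.07 MPa
τ_max = K·τ₀ = 1.1850 × 747.07 = 885.31 MPa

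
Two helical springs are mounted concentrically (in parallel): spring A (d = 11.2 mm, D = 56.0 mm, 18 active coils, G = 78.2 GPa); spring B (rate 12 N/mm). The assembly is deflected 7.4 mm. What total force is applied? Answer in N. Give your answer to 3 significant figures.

k_A = Gd⁴/(8D³N_a) = (78.2×10³)(11.2⁴)/(8·56.0³·18) = 48.658 N/mm
Parallel: k_eq = 48.658 + 12 = 60.658 N/mm
F = k_eq·δ = 60.658·7.4 = 448.87 N

449 N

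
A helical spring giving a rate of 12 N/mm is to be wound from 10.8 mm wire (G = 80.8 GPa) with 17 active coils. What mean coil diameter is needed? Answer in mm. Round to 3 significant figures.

D = (Gd⁴/(8N_a·k))^(1/3) = (80.8×10³·10.8⁴/(8·17·12))^(1/3)
  = (673575)^(1/3) = 87.6588 mm

87.7 mm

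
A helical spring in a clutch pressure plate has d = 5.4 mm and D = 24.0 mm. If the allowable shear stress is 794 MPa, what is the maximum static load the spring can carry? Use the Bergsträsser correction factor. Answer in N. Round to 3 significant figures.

1530 N

C = D/d = 24.0/5.4 = 4.4444
K_B = (4C+2)/(4C−3) = 19.778/14.778 = 1.3383
τ_max = K·8FD/(πd³) → F_max = τ_allow·πd³/(8DK)
F_max = 794·π·5.4³/(8·24.0·1.3383) = 3.9278e+05/256.96 = 1528.6 N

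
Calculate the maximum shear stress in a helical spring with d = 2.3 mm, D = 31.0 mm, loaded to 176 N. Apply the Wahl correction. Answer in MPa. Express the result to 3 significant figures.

Spring index C = D/d = 31.0/2.3 = 13.4783
K_W = (4C−1)/(4C−4) + 0.615/C = 52.913/49.913 + 0.0456 = 1.1057
τ₀ = 8FD/(πd³) = 8·176·31.0/(π·2.3³) = 43648/38.224 = 1141.9 MPa
τ_max = K·τ₀ = 1.1057 × 1141.9 = 1262.6 MPa

1260 MPa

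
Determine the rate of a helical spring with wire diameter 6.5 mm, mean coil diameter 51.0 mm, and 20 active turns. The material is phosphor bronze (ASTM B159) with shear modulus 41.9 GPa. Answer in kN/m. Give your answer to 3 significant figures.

k = Gd⁴/(8D³N_a) = (41.9×10³ × 6.5⁴) / (8 × 51.0³ × 20)
  = 7.47941e+07 / 2.12242e+07 = 3.524 N/mm

3.52 kN/m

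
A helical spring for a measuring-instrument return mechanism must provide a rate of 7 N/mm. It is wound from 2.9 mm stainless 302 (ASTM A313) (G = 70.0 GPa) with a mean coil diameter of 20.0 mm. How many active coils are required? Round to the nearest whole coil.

N_a = Gd⁴/(8D³k) = (70.0×10³ × 2.9⁴)/(8 × 20.0³ × 7)
    = 4.95097e+06 / 448000 = 11.05 → 11 coils

11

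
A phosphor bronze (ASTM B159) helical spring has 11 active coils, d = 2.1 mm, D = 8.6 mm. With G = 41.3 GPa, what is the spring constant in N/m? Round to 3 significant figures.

14300 N/m

k = Gd⁴/(8D³N_a) = (41.3×10³ × 2.1⁴) / (8 × 8.6³ × 11)
  = 803207 / 55972.9 = 14.35 N/mm = 14350 N/m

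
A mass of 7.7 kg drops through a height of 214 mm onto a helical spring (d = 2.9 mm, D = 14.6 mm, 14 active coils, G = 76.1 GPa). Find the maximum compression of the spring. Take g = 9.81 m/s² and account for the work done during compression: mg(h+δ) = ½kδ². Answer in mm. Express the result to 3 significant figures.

k = Gd⁴/(8D³N_a) = (76.1×10³)(2.9⁴)/(8·14.6³·14) = 15.442 N/mm
W = mg = 7.7 × 9.81 = 75.537 N
½kδ² − Wδ − Wh = 0 → δ = (W + √(W² + 2kWh))/k
δ = (75.537 + √(5705.8 + 499233))/15.442 = (75.537 + 710.59)/15.442 = 50.909 mm

50.9 mm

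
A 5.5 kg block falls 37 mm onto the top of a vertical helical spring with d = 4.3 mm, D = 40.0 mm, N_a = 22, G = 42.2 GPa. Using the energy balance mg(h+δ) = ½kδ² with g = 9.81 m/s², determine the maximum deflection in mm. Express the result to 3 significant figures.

112 mm

k = Gd⁴/(8D³N_a) = (42.2×10³)(4.3⁴)/(8·40.0³·22) = 1.2808 N/mm
W = mg = 5.5 × 9.81 = 53.955 N
½kδ² − Wδ − Wh = 0 → δ = (W + √(W² + 2kWh))/k
δ = (53.955 + √(2911.1 + 5113.96))/1.2808 = (53.955 + 89.583)/1.2808 = 112.07 mm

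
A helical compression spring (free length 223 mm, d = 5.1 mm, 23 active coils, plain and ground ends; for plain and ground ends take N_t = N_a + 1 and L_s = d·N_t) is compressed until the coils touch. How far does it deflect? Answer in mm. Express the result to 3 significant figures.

101 mm

N_t = 24; L_s = 5.1·24 = 122.4 mm
δ_solid = L₀ − L_s = 223 − 122.4 = 100.6 mm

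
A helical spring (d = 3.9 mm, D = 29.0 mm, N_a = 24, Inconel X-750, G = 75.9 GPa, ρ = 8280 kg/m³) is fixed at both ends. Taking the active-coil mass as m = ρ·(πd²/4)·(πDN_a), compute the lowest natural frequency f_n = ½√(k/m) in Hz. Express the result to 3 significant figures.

65.8 Hz

k = Gd⁴/(8D³N_a) = (75.9×10³)(3.9⁴)/(8·29.0³·24) = 3.7498 N/mm = 3749.8 N/m
Wire length L = πDN_a = π·29.0·24 = 2186.5 mm
m = ρ·(πd²/4)·L = 8280 × 11.946×10⁻⁶ m² × 2.1865 m = 0.21628 kg
f_n = ½√(k/m) = 0.5·√(3749.8/0.21628) = 0.5·√(17338) = 65.837 Hz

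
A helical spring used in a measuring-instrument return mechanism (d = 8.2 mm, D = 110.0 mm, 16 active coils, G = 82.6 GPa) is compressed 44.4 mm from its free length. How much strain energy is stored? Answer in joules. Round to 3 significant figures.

k = Gd⁴/(8D³N_a) = (82.6×10³)(8.2⁴)/(8·110.0³·16) = 2.192 N/mm
U = ½kδ² = 0.5 × 2.192 × 44.4² = 2160.6 N·mm = 2.1606 J

2.16 J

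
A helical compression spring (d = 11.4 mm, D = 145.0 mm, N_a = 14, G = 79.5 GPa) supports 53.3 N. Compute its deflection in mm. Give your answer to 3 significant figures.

k = Gd⁴/(8D³N_a) = (79.5×10³)(11.4⁴)/(8·145.0³·14) = 3.9325 N/mm
δ = F/k = 53.3 / 3.9325 = 13.554 mm

13.6 mm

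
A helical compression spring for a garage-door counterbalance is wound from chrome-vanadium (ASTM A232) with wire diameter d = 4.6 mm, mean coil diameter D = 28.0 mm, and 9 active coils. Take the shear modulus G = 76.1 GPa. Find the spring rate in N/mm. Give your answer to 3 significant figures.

k = Gd⁴/(8D³N_a) = (76.1×10³ × 4.6⁴) / (8 × 28.0³ × 9)
  = 3.40734e+07 / 1.58054e+06 = 21.558 N/mm

21.6 N/mm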